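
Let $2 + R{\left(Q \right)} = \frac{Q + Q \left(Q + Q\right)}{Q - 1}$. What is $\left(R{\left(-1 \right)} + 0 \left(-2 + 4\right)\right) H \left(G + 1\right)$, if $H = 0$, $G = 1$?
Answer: $0$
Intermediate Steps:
$R{\left(Q \right)} = -2 + \frac{Q + 2 Q^{2}}{-1 + Q}$ ($R{\left(Q \right)} = -2 + \frac{Q + Q \left(Q + Q\right)}{Q - 1} = -2 + \frac{Q + Q 2 Q}{-1 + Q} = -2 + \frac{Q + 2 Q^{2}}{-1 + Q}$)
$\left(R{\left(-1 \right)} + 0 \left(-2 + 4\right)\right) H \left(G + 1\right) = \left(\frac{2 - -1 + 2 \left(-1\right)^{2}}{-1 - 1} + 0 \left(-2 + 4\right)\right) 0 \left(1 + 1\right) = \left(\frac{2 + 1 + 2 \cdot 1}{-2} + 0 \cdot 2\right) 0 \cdot 2 = \left(- \frac{2 + 1 + 2}{2} + 0\right) 0 = \left(\left(- \frac{1}{2}\right) 5 + 0\right) 0 = \left(- \frac{5}{2} + 0\right) 0 = \left(- \frac{5}{2}\right) 0 = 0$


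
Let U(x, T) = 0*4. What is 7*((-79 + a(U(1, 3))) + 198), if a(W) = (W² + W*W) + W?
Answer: 833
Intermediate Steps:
U(x, T) = 0
a(W) = W + 2*W² (a(W) = (W² + W²) + W = 2*W² + W = W + 2*W²)
7*((-79 + a(U(1, 3))) + 198) = 7*((-79 + 0*(1 + 2*0)) + 198) = 7*((-79 + 0*(1 + 0)) + 198) = 7*((-79 + 0*1) + 198) = 7*((-79 + 0) + 198) = 7*(-79 + 198) = 7*119 = 833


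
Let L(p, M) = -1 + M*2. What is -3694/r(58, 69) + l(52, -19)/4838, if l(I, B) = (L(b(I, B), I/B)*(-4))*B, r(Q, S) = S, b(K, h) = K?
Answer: -218360/4071 ≈ -53.638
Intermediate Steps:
L(p, M) = -1 + 2*M
l(I, B) = B*(4 - 8*I/B) (l(I, B) = ((-1 + 2*(I/B))*(-4))*B = ((-1 + 2*I/B)*(-4))*B = (4 - 8*I/B)*B = B*(4 - 8*I/B))
-3694/r(58, 69) + l(52, -19)/4838 = -3694/69 + (-8*52 + 4*(-19))/4838 = -3694*1/69 + (-416 - 76)*(1/4838) = -3694/69 - 492*1/4838 = -3694/69 - 6/59 = -218360/4071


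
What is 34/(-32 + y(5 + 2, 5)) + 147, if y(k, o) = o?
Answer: 3935/27 ≈ 145.74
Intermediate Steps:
34/(-32 + y(5 + 2, 5)) + 147 = 34/(-32 + 5) + 147 = 34/(-27) + 147 = -1/27*34 + 147 = -34/27 + 147 = 3935/27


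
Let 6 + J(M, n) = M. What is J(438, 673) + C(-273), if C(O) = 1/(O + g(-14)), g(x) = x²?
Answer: 33263/77 ≈ 431.99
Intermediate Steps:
J(M, n) = -6 + M
C(O) = 1/(196 + O) (C(O) = 1/(O + (-14)²) = 1/(O + 196) = 1/(196 + O))
J(438, 673) + C(-273) = (-6 + 438) + 1/(196 - 273) = 432 + 1/(-77) = 432 - 1/77 = 33263/77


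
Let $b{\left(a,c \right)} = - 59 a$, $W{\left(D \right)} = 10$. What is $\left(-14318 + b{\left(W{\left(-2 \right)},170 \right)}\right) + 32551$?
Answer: $17643$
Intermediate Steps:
$\left(-14318 + b{\left(W{\left(-2 \right)},170 \right)}\right) + 32551 = \left(-14318 - 590\right) + 32551 = -14908 + 32551 = 17643$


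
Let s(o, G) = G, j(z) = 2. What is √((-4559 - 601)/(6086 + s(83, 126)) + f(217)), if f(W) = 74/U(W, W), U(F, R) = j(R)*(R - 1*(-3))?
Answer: I*√19332745685/170830 ≈ 0.81392*I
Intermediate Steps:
U(F, R) = 6 + 2*R (U(F, R) = 2*(R - 1*(-3)) = 2*(R + 3) = 2*(3 + R) = 6 + 2*R)
f(W) = 74/(6 + 2*W)
√((-4559 - 601)/(6086 + s(83, 126)) + f(217)) = √((-4559 - 601)/(6086 + 126) + 37/(3 + 217)) = √(-5160/6212 + 37/220) = √(-5160*1/6212 + 37*(1/220)) = √(-1290/1553 + 37/220) = √(-226339/341660) = I*√19332745685/170830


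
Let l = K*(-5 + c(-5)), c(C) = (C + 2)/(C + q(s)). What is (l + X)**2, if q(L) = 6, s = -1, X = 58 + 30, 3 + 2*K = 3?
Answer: 7744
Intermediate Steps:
K = 0 (K = -3/2 + (1/2)*3 = -3/2 + 3/2 = 0)
X = 88
c(C) = (2 + C)/(6 + C) (c(C) = (C + 2)/(C + 6) = (2 + C)/(6 + C))
l = 0 (l = 0*(-5 + (2 - 5)/(6 - 5)) = 0*(-5 - 3/1) = 0*(-5 + 1*(-3)) = 0*(-5 - 3) = 0*(-8) = 0)
(l + X)**2 = (0 + 88)**2 = 88**2 = 7744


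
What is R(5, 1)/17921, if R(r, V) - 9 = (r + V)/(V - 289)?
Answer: 431/860208 ≈ 0.00050104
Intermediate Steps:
R(r, V) = 9 + (V + r)/(-289 + V) (R(r, V) = 9 + (r + V)/(V - 289) = 9 + (V + r)/(-289 + V))
R(5, 1)/17921 = ((-2601 + 5 + 10*1)/(-289 + 1))/17921 = ((-2601 + 5 + 10)/(-288))*(1/17921) = -1/288*(-2586)*(1/17921) = (431/48)*(1/17921) = 431/860208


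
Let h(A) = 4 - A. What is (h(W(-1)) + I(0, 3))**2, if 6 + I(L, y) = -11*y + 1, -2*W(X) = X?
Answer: 4761/4 ≈ 1190.3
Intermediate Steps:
W(X) = -X/2
I(L, y) = -5 - 11*y (I(L, y) = -6 + (-11*y + 1) = -6 + (1 - 11*y) = -5 - 11*y)
(h(W(-1)) + I(0, 3))**2 = ((4 - (-1)*(-1)/2) + (-5 - 11*3))**2 = ((4 - 1*1/2) + (-5 - 33))**2 = ((4 - 1/2) - 38)**2 = (7/2 - 38)**2 = (-69/2)**2 = 4761/4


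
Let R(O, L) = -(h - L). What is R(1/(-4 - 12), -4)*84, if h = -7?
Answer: 252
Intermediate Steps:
R(O, L) = 7 + L (R(O, L) = -(-7 - L) = 7 + L)
R(1/(-4 - 12), -4)*84 = (7 - 4)*84 = 3*84 = 252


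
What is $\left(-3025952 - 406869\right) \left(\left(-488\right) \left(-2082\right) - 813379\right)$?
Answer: $-695616548977$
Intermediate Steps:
$\left(-3025952 - 406869\right) \left(\left(-488\right) \left(-2082\right) - 813379\right) = - 3432821 \left(1016016 - 813379\right) = \left(-3432821\right) 202637 = -695616548977$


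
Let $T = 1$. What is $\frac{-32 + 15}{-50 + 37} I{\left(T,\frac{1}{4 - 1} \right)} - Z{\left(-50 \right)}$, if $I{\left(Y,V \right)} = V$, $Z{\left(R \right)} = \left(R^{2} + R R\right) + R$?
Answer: $- \frac{193033}{39} \approx -4949.6$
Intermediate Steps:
$Z{\left(R \right)} = R + 2 R^{2}$ ($Z{\left(R \right)} = \left(R^{2} + R^{2}\right) + R = 2 R^{2} + R = R + 2 R^{2}$)
$\frac{-32 + 15}{-50 + 37} I{\left(T,\frac{1}{4 - 1} \right)} - Z{\left(-50 \right)} = \frac{\left(-32 + 15\right) \frac{1}{-50 + 37}}{4 - 1} - - 50 \left(1 + 2 \left(-50\right)\right) = \frac{\left(-17\right) \frac{1}{-13}}{3} - - 50 \left(1 - 100\right) = \left(-17\right) \left(- \frac{1}{13}\right) \frac{1}{3} - \left(-50\right) \left(-99\right) = \frac{17}{13} \cdot \frac{1}{3} - 4950 = \frac{17}{39} - 4950 = - \frac{193033}{39}$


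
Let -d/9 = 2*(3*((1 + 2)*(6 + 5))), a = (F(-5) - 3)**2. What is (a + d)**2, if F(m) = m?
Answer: 2951524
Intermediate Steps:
a = 64 (a = (-5 - 3)**2 = (-8)**2 = 64)
d = -1782 (d = -18*3*((1 + 2)*(6 + 5)) = -18*3*(3*11) = -18*3*33 = -18*99 = -9*198 = -1782)
(a + d)**2 = (64 - 1782)**2 = (-1718)**2 = 2951524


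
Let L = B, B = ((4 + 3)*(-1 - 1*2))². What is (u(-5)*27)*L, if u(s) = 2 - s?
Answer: 83349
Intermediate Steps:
B = 441 (B = (7*(-1 - 2))² = (7*(-3))² = (-21)² = 441)
L = 441
(u(-5)*27)*L = ((2 - 1*(-5))*27)*441 = ((2 + 5)*27)*441 = (7*27)*441 = 189*441 = 83349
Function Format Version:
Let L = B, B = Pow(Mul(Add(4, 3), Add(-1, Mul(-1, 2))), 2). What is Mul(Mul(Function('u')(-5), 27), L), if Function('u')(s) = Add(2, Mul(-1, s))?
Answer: 83349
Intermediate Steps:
B = 441 (B = Pow(Mul(7, Add(-1, -2)), 2) = Pow(Mul(7, -3), 2) = Pow(-21, 2) = 441)
L = 441
Mul(Mul(Function('u')(-5), 27), L) = Mul(Mul(Add(2, Mul(-1, -5)), 27), 441) = Mul(Mul(Add(2, 5), 27), 441) = Mul(Mul(7, 27), 441) = Mul(189, 441) = 83349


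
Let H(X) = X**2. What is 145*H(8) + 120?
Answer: 9400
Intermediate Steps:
145*H(8) + 120 = 145*8**2 + 120 = 145*64 + 120 = 9280 + 120 = 9400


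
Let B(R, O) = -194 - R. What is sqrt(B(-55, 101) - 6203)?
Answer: I*sqrt(6342) ≈ 79.637*I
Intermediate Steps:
sqrt(B(-55, 101) - 6203) = sqrt((-194 - 1*(-55)) - 6203) = sqrt((-194 + 55) - 6203) = sqrt(-139 - 6203) = sqrt(-6342) = I*sqrt(6342)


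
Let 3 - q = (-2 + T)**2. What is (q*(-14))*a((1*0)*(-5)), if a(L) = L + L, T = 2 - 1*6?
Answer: 0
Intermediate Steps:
T = -4 (T = 2 - 6 = -4)
q = -33 (q = 3 - (-2 - 4)**2 = 3 - 1*(-6)**2 = 3 - 1*36 = 3 - 36 = -33)
a(L) = 2*L
(q*(-14))*a((1*0)*(-5)) = (-33*(-14))*(2*((1*0)*(-5))) = 462*(2*(0*(-5))) = 462*(2*0) = 462*0 = 0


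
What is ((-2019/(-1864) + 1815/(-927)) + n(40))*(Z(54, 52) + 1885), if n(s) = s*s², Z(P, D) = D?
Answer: 71401616812487/575976 ≈ 1.2397e+8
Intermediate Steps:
n(s) = s³
((-2019/(-1864) + 1815/(-927)) + n(40))*(Z(54, 52) + 1885) = ((-2019/(-1864) + 1815/(-927)) + 40³)*(52 + 1885) = ((-2019*(-1/1864) + 1815*(-1/927)) + 64000)*1937 = ((2019/1864 - 605/309) + 64000)*1937 = (-503849/575976 + 64000)*1937 = (36861960151/575976)*1937 = 71401616812487/575976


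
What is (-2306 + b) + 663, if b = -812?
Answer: -2455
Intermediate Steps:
(-2306 + b) + 663 = (-2306 - 812) + 663 = -3118 + 663 = -2455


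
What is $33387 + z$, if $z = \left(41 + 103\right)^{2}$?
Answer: $54123$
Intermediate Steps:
$z = 20736$ ($z = 144^{2} = 20736$)
$33387 + z = 33387 + 20736 = 54123$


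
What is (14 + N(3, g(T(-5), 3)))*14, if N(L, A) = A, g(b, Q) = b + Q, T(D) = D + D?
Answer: 98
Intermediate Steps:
T(D) = 2*D
g(b, Q) = Q + b
(14 + N(3, g(T(-5), 3)))*14 = (14 + (3 + 2*(-5)))*14 = (14 + (3 - 10))*14 = (14 - 7)*14 = 7*14 = 98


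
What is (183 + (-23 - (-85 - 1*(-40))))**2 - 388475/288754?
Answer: 12134498375/288754 ≈ 42024.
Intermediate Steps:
(183 + (-23 - (-85 - 1*(-40))))**2 - 388475/288754 = (183 + (-23 - (-85 + 40)))**2 - 388475/288754 = (183 + (-23 - 1*(-45)))**2 - 1*388475/288754 = (183 + (-23 + 45))**2 - 388475/288754 = (183 + 22)**2 - 388475/288754 = 205**2 - 388475/288754 = 42025 - 388475/288754 = 12134498375/288754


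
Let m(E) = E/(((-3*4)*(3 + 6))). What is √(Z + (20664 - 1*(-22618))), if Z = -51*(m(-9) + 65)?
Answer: √159851/2 ≈ 199.91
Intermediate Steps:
m(E) = -E/108 (m(E) = E/((-12*9)) = E/(-108) = E*(-1/108) = -E/108)
Z = -13277/4 (Z = -51*(-1/108*(-9) + 65) = -51*(1/12 + 65) = -51*781/12 = -13277/4 ≈ -3319.3)
√(Z + (20664 - 1*(-22618))) = √(-13277/4 + (20664 - 1*(-22618))) = √(-13277/4 + (20664 + 22618)) = √(-13277/4 + 43282) = √(159851/4) = √159851/2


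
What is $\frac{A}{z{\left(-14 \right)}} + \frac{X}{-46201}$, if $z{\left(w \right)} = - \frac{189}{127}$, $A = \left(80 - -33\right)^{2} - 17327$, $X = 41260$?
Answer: $\frac{26736389926}{8731989} \approx 3061.9$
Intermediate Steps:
$A = -4558$ ($A = \left(80 + 33\right)^{2} - 17327 = 113^{2} - 17327 = 12769 - 17327 = -4558$)
$z{\left(w \right)} = - \frac{189}{127}$ ($z{\left(w \right)} = \left(-189\right) \frac{1}{127} = - \frac{189}{127}$)
$\frac{A}{z{\left(-14 \right)}} + \frac{X}{-46201} = - \frac{4558}{- \frac{189}{127}} + \frac{41260}{-46201} = \left(-4558\right) \left(- \frac{127}{189}\right) + 41260 \left(- \frac{1}{46201}\right) = \frac{578866}{189} - \frac{41260}{46201} = \frac{26736389926}{8731989}$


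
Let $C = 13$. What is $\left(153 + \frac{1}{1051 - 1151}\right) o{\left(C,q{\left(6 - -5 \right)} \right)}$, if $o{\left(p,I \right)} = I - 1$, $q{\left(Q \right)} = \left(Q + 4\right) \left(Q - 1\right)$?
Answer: $\frac{2279551}{100} \approx 22796.0$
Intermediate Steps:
$q{\left(Q \right)} = \left(-1 + Q\right) \left(4 + Q\right)$ ($q{\left(Q \right)} = \left(4 + Q\right) \left(-1 + Q\right) = \left(-1 + Q\right) \left(4 + Q\right)$)
$o{\left(p,I \right)} = -1 + I$
$\left(153 + \frac{1}{1051 - 1151}\right) o{\left(C,q{\left(6 - -5 \right)} \right)} = \left(153 + \frac{1}{1051 - 1151}\right) \left(-1 + \left(-4 + \left(6 - -5\right)^{2} + 3 \left(6 - -5\right)\right)\right) = \left(153 + \frac{1}{-100}\right) \left(-1 + \left(-4 + \left(6 + 5\right)^{2} + 3 \left(6 + 5\right)\right)\right) = \left(153 - \frac{1}{100}\right) \left(-1 + \left(-4 + 11^{2} + 3 \cdot 11\right)\right) = \frac{15299 \left(-1 + \left(-4 + 121 + 33\right)\right)}{100} = \frac{15299 \left(-1 + 150\right)}{100} = \frac{15299}{100} \cdot 149 = \frac{2279551}{100}$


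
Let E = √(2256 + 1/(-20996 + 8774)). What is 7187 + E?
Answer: 7187 + √37443904498/4074 ≈ 7234.5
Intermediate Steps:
E = √37443904498/4074 (E = √(2256 + 1/(-12222)) = √(2256 - 1/12222) = √(27572831/12222) = √37443904498/4074 ≈ 47.497)
7187 + E = 7187 + √37443904498/4074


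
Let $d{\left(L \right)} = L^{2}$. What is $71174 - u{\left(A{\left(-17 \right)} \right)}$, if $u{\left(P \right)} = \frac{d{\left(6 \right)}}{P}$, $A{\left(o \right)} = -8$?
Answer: $\frac{142357}{2} \approx 71179.0$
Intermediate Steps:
$u{\left(P \right)} = \frac{36}{P}$ ($u{\left(P \right)} = \frac{6^{2}}{P} = \frac{36}{P}$)
$71174 - u{\left(A{\left(-17 \right)} \right)} = 71174 - \frac{36}{-8} = 71174 - 36 \left(- \frac{1}{8}\right) = 71174 - - \frac{9}{2} = 71174 + \frac{9}{2} = \frac{142357}{2}$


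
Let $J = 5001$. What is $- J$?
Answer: $-5001$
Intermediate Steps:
$- J = \left(-1\right) 5001 = -5001$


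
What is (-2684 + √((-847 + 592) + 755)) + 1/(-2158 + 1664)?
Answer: -1325897/494 + 10*√5 ≈ -2661.6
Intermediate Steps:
(-2684 + √((-847 + 592) + 755)) + 1/(-2158 + 1664) = (-2684 + √(-255 + 755)) + 1/(-494) = (-2684 + √500) - 1/494 = (-2684 + 10*√5) - 1/494 = -1325897/494 + 10*√5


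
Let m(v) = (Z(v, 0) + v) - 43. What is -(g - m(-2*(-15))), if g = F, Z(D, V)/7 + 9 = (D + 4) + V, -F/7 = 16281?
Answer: 114129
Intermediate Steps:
F = -113967 (F = -7*16281 = -113967)
Z(D, V) = -35 + 7*D + 7*V (Z(D, V) = -63 + 7*((D + 4) + V) = -63 + 7*((4 + D) + V) = -63 + 7*(4 + D + V) = -63 + (28 + 7*D + 7*V) = -35 + 7*D + 7*V)
g = -113967
m(v) = -78 + 8*v (m(v) = ((-35 + 7*v + 7*0) + v) - 43 = ((-35 + 7*v + 0) + v) - 43 = ((-35 + 7*v) + v) - 43 = (-35 + 8*v) - 43 = -78 + 8*v)
-(g - m(-2*(-15))) = -(-113967 - (-78 + 8*(-2*(-15)))) = -(-113967 - (-78 + 8*30)) = -(-113967 - (-78 + 240)) = -(-113967 - 1*162) = -(-113967 - 162) = -1*(-114129) = 114129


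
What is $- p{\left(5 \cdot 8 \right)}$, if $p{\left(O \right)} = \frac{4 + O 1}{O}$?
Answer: $- \frac{11}{10} \approx -1.1$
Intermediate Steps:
$p{\left(O \right)} = \frac{4 + O}{O}$
$- p{\left(5 \cdot 8 \right)} = - \frac{4 + 5 \cdot 8}{5 \cdot 8} = - \frac{4 + 40}{40} = - \frac{44}{40} = \left(-1\right) \frac{11}{10} = - \frac{11}{10}$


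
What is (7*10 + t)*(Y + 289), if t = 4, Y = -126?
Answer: 12062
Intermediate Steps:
(7*10 + t)*(Y + 289) = (7*10 + 4)*(-126 + 289) = (70 + 4)*163 = 74*163 = 12062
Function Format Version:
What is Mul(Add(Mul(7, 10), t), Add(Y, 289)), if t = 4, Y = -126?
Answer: 12062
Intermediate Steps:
Mul(Add(Mul(7, 10), t), Add(Y, 289)) = Mul(Add(Mul(7, 10), 4), Add(-126, 289)) = Mul(Add(70, 4), 163) = Mul(74, 163) = 12062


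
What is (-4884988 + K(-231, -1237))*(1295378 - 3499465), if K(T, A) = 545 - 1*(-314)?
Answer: 10765045235223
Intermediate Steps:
K(T, A) = 859 (K(T, A) = 545 + 314 = 859)
(-4884988 + K(-231, -1237))*(1295378 - 3499465) = (-4884988 + 859)*(1295378 - 3499465) = -4884129*(-2204087) = 10765045235223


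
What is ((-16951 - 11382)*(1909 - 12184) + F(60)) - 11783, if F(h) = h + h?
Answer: 291109912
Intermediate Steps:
F(h) = 2*h
((-16951 - 11382)*(1909 - 12184) + F(60)) - 11783 = ((-16951 - 11382)*(1909 - 12184) + 2*60) - 11783 = (-28333*(-10275) + 120) - 11783 = (291121575 + 120) - 11783 = 291121695 - 11783 = 291109912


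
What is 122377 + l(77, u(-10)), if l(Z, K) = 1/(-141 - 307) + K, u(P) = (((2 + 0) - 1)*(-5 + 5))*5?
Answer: 54824895/448 ≈ 1.2238e+5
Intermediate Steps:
u(P) = 0 (u(P) = ((2 - 1)*0)*5 = (1*0)*5 = 0*5 = 0)
l(Z, K) = -1/448 + K (l(Z, K) = 1/(-448) + K = -1/448 + K)
122377 + l(77, u(-10)) = 122377 + (-1/448 + 0) = 122377 - 1/448 = 54824895/448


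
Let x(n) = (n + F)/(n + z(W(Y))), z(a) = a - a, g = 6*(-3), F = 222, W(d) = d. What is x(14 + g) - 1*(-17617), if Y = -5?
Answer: 35125/2 ≈ 17563.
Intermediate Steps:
g = -18
z(a) = 0
x(n) = (222 + n)/n (x(n) = (n + 222)/(n + 0) = (222 + n)/n)
x(14 + g) - 1*(-17617) = (222 + (14 - 18))/(14 - 18) - 1*(-17617) = (222 - 4)/(-4) + 17617 = -¼*218 + 17617 = -109/2 + 17617 = 35125/2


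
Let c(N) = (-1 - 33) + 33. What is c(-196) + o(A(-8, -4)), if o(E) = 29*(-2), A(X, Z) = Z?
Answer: -59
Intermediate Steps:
c(N) = -1 (c(N) = -34 + 33 = -1)
o(E) = -58
c(-196) + o(A(-8, -4)) = -1 - 58 = -59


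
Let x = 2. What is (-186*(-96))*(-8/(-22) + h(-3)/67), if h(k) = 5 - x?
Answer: 5374656/737 ≈ 7292.6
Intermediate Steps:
h(k) = 3 (h(k) = 5 - 1*2 = 5 - 2 = 3)
(-186*(-96))*(-8/(-22) + h(-3)/67) = (-186*(-96))*(-8/(-22) + 3/67) = 17856*(-8*(-1/22) + 3*(1/67)) = 17856*(4/11 + 3/67) = 17856*(301/737) = 5374656/737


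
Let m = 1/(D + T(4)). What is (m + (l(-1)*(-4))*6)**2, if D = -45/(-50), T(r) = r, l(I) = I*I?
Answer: 1359556/2401 ≈ 566.25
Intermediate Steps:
l(I) = I**2
D = 9/10 (D = -45*(-1/50) = 9/10 ≈ 0.90000)
m = 10/49 (m = 1/(9/10 + 4) = 1/(49/10) = 10/49 ≈ 0.20408)
(m + (l(-1)*(-4))*6)**2 = (10/49 + ((-1)**2*(-4))*6)**2 = (10/49 + (1*(-4))*6)**2 = (10/49 - 4*6)**2 = (10/49 - 24)**2 = (-1166/49)**2 = 1359556/2401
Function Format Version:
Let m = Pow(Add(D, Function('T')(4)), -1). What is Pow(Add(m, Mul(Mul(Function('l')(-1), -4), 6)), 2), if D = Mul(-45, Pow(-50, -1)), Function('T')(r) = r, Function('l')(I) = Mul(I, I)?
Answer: Rational(1359556, 2401) ≈ 566.25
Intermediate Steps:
Function('l')(I) = Pow(I, 2)
D = Rational(9, 10) (D = Mul(-45, Rational(-1, 50)) = Rational(9, 10) ≈ 0.90000)
m = Rational(10, 49) (m = Pow(Add(Rational(9, 10), 4), -1) = Pow(Rational(49, 10), -1) = Rational(10, 49) ≈ 0.20408)
Pow(Add(m, Mul(Mul(Function('l')(-1), -4), 6)), 2) = Pow(Add(Rational(10, 49), Mul(Mul(Pow(-1, 2), -4), 6)), 2) = Pow(Add(Rational(10, 49), Mul(Mul(1, -4), 6)), 2) = Pow(Add(Rational(10, 49), Mul(-4, 6)), 2) = Pow(Add(Rational(10, 49), -24), 2) = Pow(Rational(-1166, 49), 2) = Rational(1359556, 2401)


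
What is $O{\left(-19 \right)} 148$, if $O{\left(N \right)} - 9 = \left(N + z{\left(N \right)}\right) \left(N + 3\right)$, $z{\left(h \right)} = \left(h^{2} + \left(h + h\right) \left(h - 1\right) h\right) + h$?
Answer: $33430388$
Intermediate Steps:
$z{\left(h \right)} = h + h^{2} + 2 h^{2} \left(-1 + h\right)$ ($z{\left(h \right)} = \left(h^{2} + 2 h \left(-1 + h\right) h\right) + h = \left(h^{2} + 2 h^{2} \left(-1 + h\right)\right) + h = h + h^{2} + 2 h^{2} \left(-1 + h\right)$)
$O{\left(N \right)} = 9 + \left(3 + N\right) \left(N + N \left(1 - N + 2 N^{2}\right)\right)$ ($O{\left(N \right)} = 9 + \left(N + N \left(1 - N + 2 N^{2}\right)\right) \left(N + 3\right) = 9 + \left(N + N \left(1 - N + 2 N^{2}\right)\right) \left(3 + N\right) = 9 + \left(3 + N\right) \left(N + N \left(1 - N + 2 N^{2}\right)\right)$)
$O{\left(-19 \right)} 148 = \left(9 - \left(-19\right)^{2} + 2 \left(-19\right)^{4} + 5 \left(-19\right)^{3} + 6 \left(-19\right)\right) 148 = \left(9 - 361 + 2 \cdot 130321 + 5 \left(-6859\right) - 114\right) 148 = \left(9 - 361 + 260642 - 34295 - 114\right) 148 = 225881 \cdot 148 = 33430388$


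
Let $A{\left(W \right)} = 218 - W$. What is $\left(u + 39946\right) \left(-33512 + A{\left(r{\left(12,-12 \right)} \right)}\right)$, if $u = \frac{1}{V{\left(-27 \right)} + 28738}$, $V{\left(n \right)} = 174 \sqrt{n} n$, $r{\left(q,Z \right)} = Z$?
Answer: $- \frac{472563040213394865}{355448788} - \frac{117269127 i \sqrt{3}}{355448788} \approx -1.3295 \cdot 10^{9} - 0.57144 i$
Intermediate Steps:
$V{\left(n \right)} = 174 n^{\frac{3}{2}}$
$u = \frac{1}{28738 - 14094 i \sqrt{3}}$ ($u = \frac{1}{174 \left(-27\right)^{\frac{3}{2}} + 28738} = \frac{1}{174 \left(- 81 i \sqrt{3}\right) + 28738} = \frac{1}{- 14094 i \sqrt{3} + 28738} = \frac{1}{28738 - 14094 i \sqrt{3}} \approx 2.0212 \cdot 10^{-5} + 1.717 \cdot 10^{-5} i$)
$\left(u + 39946\right) \left(-33512 + A{\left(r{\left(12,-12 \right)} \right)}\right) = \left(\left(\frac{14369}{710897576} + \frac{7047 i \sqrt{3}}{710897576}\right) + 39946\right) \left(-33512 + \left(218 - -12\right)\right) = \left(\frac{28397514585265}{710897576} + \frac{7047 i \sqrt{3}}{710897576}\right) \left(-33512 + \left(218 + 12\right)\right) = \left(\frac{28397514585265}{710897576} + \frac{7047 i \sqrt{3}}{710897576}\right) \left(-33512 + 230\right) = \left(\frac{28397514585265}{710897576} + \frac{7047 i \sqrt{3}}{710897576}\right) \left(-33282\right) = - \frac{472563040213394865}{355448788} - \frac{117269127 i \sqrt{3}}{355448788}$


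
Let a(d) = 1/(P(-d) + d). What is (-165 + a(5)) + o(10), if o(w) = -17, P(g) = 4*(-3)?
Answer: -1275/7 ≈ -182.14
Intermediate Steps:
P(g) = -12
a(d) = 1/(-12 + d)
(-165 + a(5)) + o(10) = (-165 + 1/(-12 + 5)) - 17 = (-165 + 1/(-7)) - 17 = (-165 - ⅐) - 17 = -1156/7 - 17 = -1275/7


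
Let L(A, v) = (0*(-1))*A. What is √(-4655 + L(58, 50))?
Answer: 7*I*√95 ≈ 68.228*I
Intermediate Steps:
L(A, v) = 0 (L(A, v) = 0*A = 0)
√(-4655 + L(58, 50)) = √(-4655 + 0) = √(-4655) = 7*I*√95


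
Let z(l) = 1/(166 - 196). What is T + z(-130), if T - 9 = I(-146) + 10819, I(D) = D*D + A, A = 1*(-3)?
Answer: 964229/30 ≈ 32141.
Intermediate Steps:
A = -3
I(D) = -3 + D**2 (I(D) = D*D - 3 = D**2 - 3 = -3 + D**2)
z(l) = -1/30 (z(l) = 1/(-30) = -1/30)
T = 32141 (T = 9 + ((-3 + (-146)**2) + 10819) = 9 + ((-3 + 21316) + 10819) = 9 + (21313 + 10819) = 9 + 32132 = 32141)
T + z(-130) = 32141 - 1/30 = 964229/30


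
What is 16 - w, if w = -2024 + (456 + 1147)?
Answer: 437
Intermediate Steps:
w = -421 (w = -2024 + 1603 = -421)
16 - w = 16 - 1*(-421) = 16 + 421 = 437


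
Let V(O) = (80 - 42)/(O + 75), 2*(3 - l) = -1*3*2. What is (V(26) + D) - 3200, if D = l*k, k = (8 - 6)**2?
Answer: -320738/101 ≈ -3175.6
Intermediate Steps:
l = 6 (l = 3 - (-1*3)*2/2 = 3 - (-3)*2/2 = 3 - 1/2*(-6) = 3 + 3 = 6)
k = 4 (k = 2**2 = 4)
V(O) = 38/(75 + O)
D = 24 (D = 6*4 = 24)
(V(26) + D) - 3200 = (38/(75 + 26) + 24) - 3200 = (38/101 + 24) - 3200 = 2462/101 - 3200 = -320738/101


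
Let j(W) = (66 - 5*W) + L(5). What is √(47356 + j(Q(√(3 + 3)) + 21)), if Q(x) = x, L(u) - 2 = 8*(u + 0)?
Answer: √(47359 - 5*√6) ≈ 217.59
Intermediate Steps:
L(u) = 2 + 8*u (L(u) = 2 + 8*(u + 0) = 2 + 8*u)
j(W) = 108 - 5*W (j(W) = (66 - 5*W) + (2 + 8*5) = (66 - 5*W) + (2 + 40) = (66 - 5*W) + 42 = 108 - 5*W)
√(47356 + j(Q(√(3 + 3)) + 21)) = √(47356 + (108 - 5*(√(3 + 3) + 21))) = √(47356 + (108 - 5*(√6 + 21))) = √(47356 + (108 - 5*(21 + √6))) = √(47356 + (108 + (-105 - 5*√6))) = √(47356 + (3 - 5*√6)) = √(47359 - 5*√6)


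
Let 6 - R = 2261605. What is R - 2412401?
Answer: -4674000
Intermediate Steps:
R = -2261599 (R = 6 - 1*2261605 = 6 - 2261605 = -2261599)
R - 2412401 = -2261599 - 2412401 = -4674000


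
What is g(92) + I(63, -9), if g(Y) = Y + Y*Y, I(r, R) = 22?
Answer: 8578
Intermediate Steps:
g(Y) = Y + Y**2
g(92) + I(63, -9) = 92*(1 + 92) + 22 = 92*93 + 22 = 8556 + 22 = 8578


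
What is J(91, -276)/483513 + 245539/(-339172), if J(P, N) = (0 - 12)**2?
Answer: -39557485913/54664690412 ≈ -0.72364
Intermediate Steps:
J(P, N) = 144 (J(P, N) = (-12)**2 = 144)
J(91, -276)/483513 + 245539/(-339172) = 144/483513 + 245539/(-339172) = 144*(1/483513) + 245539*(-1/339172) = 48/161171 - 245539/339172 = -39557485913/54664690412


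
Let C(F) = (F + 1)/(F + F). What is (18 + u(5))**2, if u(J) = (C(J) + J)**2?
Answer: 1522756/625 ≈ 2436.4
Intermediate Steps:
C(F) = (1 + F)/(2*F) (C(F) = (1 + F)/((2*F)) = (1 + F)*(1/(2*F)) = (1 + F)/(2*F))
u(J) = (J + (1 + J)/(2*J))**2 (u(J) = ((1 + J)/(2*J) + J)**2 = (J + (1 + J)/(2*J))**2)
(18 + u(5))**2 = (18 + (1/4)*(1 + 5 + 2*5**2)**2/5**2)**2 = (18 + (1/4)*(1/25)*(1 + 5 + 2*25)**2)**2 = (18 + (1/4)*(1/25)*(1 + 5 + 50)**2)**2 = (18 + (1/4)*(1/25)*56**2)**2 = (18 + (1/4)*(1/25)*3136)**2 = (18 + 784/25)**2 = (1234/25)**2 = 1522756/625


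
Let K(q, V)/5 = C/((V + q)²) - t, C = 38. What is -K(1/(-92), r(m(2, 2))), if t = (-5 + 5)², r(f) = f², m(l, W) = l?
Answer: -1608160/134689 ≈ -11.940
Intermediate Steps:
t = 0 (t = 0² = 0)
K(q, V) = 190/(V + q)² (K(q, V) = 5*(38/((V + q)²) - 1*0) = 5*(38/(V + q)² + 0) = 5*(38/(V + q)²) = 190/(V + q)²)
-K(1/(-92), r(m(2, 2))) = -190/(2² + 1/(-92))² = -190/(4 - 1/92)² = -190/(367/92)² = -190*8464/134689 = -1*1608160/134689 = -1608160/134689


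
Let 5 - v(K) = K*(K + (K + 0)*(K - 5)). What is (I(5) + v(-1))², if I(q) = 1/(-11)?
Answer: 11881/121 ≈ 98.190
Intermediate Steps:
I(q) = -1/11
v(K) = 5 - K*(K + K*(-5 + K)) (v(K) = 5 - K*(K + (K + 0)*(K - 5)) = 5 - K*(K + K*(-5 + K)))
(I(5) + v(-1))² = (-1/11 + (5 - 1*(-1)³ + 4*(-1)²))² = (-1/11 + (5 - 1*(-1) + 4*1))² = (-1/11 + (5 + 1 + 4))² = (-1/11 + 10)² = (109/11)² = 11881/121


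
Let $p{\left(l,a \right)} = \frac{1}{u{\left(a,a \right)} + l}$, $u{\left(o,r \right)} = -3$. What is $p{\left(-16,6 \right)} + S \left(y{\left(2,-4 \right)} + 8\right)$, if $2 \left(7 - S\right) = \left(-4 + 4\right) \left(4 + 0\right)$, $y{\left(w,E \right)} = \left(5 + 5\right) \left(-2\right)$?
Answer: $- \frac{1597}{19} \approx -84.053$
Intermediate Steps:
$y{\left(w,E \right)} = -20$ ($y{\left(w,E \right)} = 10 \left(-2\right) = -20$)
$p{\left(l,a \right)} = \frac{1}{-3 + l}$
$S = 7$ ($S = 7 - \frac{\left(-4 + 4\right) \left(4 + 0\right)}{2} = 7 - \frac{0 \cdot 4}{2} = 7 - 0 = 7 + 0 = 7$)
$p{\left(-16,6 \right)} + S \left(y{\left(2,-4 \right)} + 8\right) = \frac{1}{-3 - 16} + 7 \left(-20 + 8\right) = \frac{1}{-19} + 7 \left(-12\right) = - \frac{1}{19} - 84 = - \frac{1597}{19}$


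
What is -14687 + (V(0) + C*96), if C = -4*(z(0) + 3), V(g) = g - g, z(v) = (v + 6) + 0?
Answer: -18143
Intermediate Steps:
z(v) = 6 + v (z(v) = (6 + v) + 0 = 6 + v)
V(g) = 0
C = -36 (C = -4*((6 + 0) + 3) = -4*(6 + 3) = -4*9 = -36)
-14687 + (V(0) + C*96) = -14687 + (0 - 36*96) = -14687 + (0 - 3456) = -14687 - 3456 = -18143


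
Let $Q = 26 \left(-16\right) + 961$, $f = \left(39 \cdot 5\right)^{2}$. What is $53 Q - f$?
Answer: $-9140$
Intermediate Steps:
$f = 38025$ ($f = 195^{2} = 38025$)
$Q = 545$ ($Q = -416 + 961 = 545$)
$53 Q - f = 53 \cdot 545 - 38025 = 28885 - 38025 = -9140$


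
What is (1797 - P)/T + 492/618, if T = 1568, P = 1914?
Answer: 116525/161504 ≈ 0.72150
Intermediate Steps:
(1797 - P)/T + 492/618 = (1797 - 1*1914)/1568 + 492/618 = (1797 - 1914)*(1/1568) + 492*(1/618) = -117*1/1568 + 82/103 = -117/1568 + 82/103 = 116525/161504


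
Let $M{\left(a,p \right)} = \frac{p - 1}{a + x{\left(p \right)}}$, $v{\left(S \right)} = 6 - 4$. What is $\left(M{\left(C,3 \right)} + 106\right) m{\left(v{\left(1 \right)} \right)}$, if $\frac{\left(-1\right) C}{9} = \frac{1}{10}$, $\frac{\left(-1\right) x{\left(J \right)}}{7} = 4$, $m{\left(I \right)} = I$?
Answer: $\frac{61228}{289} \approx 211.86$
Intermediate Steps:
$v{\left(S \right)} = 2$ ($v{\left(S \right)} = 6 - 4 = 2$)
$x{\left(J \right)} = -28$ ($x{\left(J \right)} = \left(-7\right) 4 = -28$)
$C = - \frac{9}{10} \approx -0.9$
$M{\left(a,p \right)} = \frac{-1 + p}{-28 + a}$ ($M{\left(a,p \right)} = \frac{p - 1}{a - 28} = \frac{-1 + p}{-28 + a}$)
$\left(M{\left(C,3 \right)} + 106\right) m{\left(v{\left(1 \right)} \right)} = \left(\frac{-1 + 3}{-28 - \frac{9}{10}} + 106\right) 2 = \left(\frac{1}{- \frac{289}{10}} \cdot 2 + 106\right) 2 = \left(\left(- \frac{10}{289}\right) 2 + 106\right) 2 = \left(- \frac{20}{289} + 106\right) 2 = \frac{30614}{289} \cdot 2 = \frac{61228}{289}$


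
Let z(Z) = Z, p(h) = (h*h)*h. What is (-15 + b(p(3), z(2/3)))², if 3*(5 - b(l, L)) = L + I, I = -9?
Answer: 4225/81 ≈ 52.161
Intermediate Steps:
p(h) = h³ (p(h) = h²*h = h³)
b(l, L) = 8 - L/3 (b(l, L) = 5 - (L - 9)/3 = 5 - (-9 + L)/3 = 5 + (3 - L/3) = 8 - L/3)
(-15 + b(p(3), z(2/3)))² = (-15 + (8 - 2/(3*3)))² = (-15 + (8 - ⅓*⅔))² = (-15 + (8 - 2/9))² = (-15 + 70/9)² = (-65/9)² = 4225/81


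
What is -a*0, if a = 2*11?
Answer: 0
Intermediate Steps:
a = 22
-a*0 = -1*22*0 = -22*0 = 0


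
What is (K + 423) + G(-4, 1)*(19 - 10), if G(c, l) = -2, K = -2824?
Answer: -2419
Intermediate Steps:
(K + 423) + G(-4, 1)*(19 - 10) = (-2824 + 423) - 2*(19 - 10) = -2401 - 2*9 = -2401 - 18 = -2419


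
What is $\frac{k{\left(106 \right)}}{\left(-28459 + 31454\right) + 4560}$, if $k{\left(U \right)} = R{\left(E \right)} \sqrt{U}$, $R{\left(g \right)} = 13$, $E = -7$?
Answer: $\frac{13 \sqrt{106}}{7555} \approx 0.017716$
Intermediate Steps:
$k{\left(U \right)} = 13 \sqrt{U}$
$\frac{k{\left(106 \right)}}{\left(-28459 + 31454\right) + 4560} = \frac{13 \sqrt{106}}{\left(-28459 + 31454\right) + 4560} = \frac{13 \sqrt{106}}{2995 + 4560} = \frac{13 \sqrt{106}}{7555}$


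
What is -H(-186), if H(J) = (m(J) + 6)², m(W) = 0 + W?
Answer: -32400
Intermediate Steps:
m(W) = W
H(J) = (6 + J)² (H(J) = (J + 6)² = (6 + J)²)
-H(-186) = -(6 - 186)² = -1*(-180)² = -1*32400 = -32400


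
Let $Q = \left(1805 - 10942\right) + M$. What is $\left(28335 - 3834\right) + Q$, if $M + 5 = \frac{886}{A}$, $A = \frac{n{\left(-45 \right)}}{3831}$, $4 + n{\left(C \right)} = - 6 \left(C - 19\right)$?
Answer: $\frac{4615343}{190} \approx 24291.0$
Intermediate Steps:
$n{\left(C \right)} = 110 - 6 C$ ($n{\left(C \right)} = -4 - 6 \left(C - 19\right) = -4 - 6 \left(-19 + C\right) = -4 - \left(-114 + 6 C\right) = 110 - 6 C$)
$A = \frac{380}{3831}$ ($A = \frac{110 - -270}{3831} = \left(110 + 270\right) \frac{1}{3831} = 380 \cdot \frac{1}{3831} = \frac{380}{3831} \approx 0.099191$)
$M = \frac{1696183}{190}$ ($M = -5 + \frac{886}{\frac{380}{3831}} = -5 + 886 \cdot \frac{3831}{380} = -5 + \frac{1697133}{190} = \frac{1696183}{190} \approx 8927.3$)
$Q = - \frac{39847}{190}$ ($Q = \left(1805 - 10942\right) + \frac{1696183}{190} = -9137 + \frac{1696183}{190} = - \frac{39847}{190} \approx -209.72$)
$\left(28335 - 3834\right) + Q = \left(28335 - 3834\right) - \frac{39847}{190} = 24501 - \frac{39847}{190} = \frac{4615343}{190}$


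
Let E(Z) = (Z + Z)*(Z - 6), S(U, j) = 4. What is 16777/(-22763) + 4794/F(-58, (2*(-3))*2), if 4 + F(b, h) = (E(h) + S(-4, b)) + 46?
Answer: 50553208/5440357 ≈ 9.2923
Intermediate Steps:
E(Z) = 2*Z*(-6 + Z) (E(Z) = (2*Z)*(-6 + Z) = 2*Z*(-6 + Z))
F(b, h) = 46 + 2*h*(-6 + h) (F(b, h) = -4 + ((2*h*(-6 + h) + 4) + 46) = -4 + ((4 + 2*h*(-6 + h)) + 46) = -4 + (50 + 2*h*(-6 + h)) = 46 + 2*h*(-6 + h))
16777/(-22763) + 4794/F(-58, (2*(-3))*2) = 16777/(-22763) + 4794/(46 + 2*((2*(-3))*2)*(-6 + (2*(-3))*2)) = 16777*(-1/22763) + 4794/(46 + 2*(-6*2)*(-6 - 6*2)) = -16777/22763 + 4794/(46 + 2*(-12)*(-6 - 12)) = -16777/22763 + 4794/(46 + 2*(-12)*(-18)) = -16777/22763 + 4794/(46 + 432) = -16777/22763 + 4794/478 = -16777/22763 + 4794*(1/478) = -16777/22763 + 2397/239 = 50553208/5440357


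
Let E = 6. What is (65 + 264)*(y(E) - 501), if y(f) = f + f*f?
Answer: -151011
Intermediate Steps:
y(f) = f + f²
(65 + 264)*(y(E) - 501) = (65 + 264)*(6*(1 + 6) - 501) = 329*(6*7 - 501) = 329*(42 - 501) = 329*(-459) = -151011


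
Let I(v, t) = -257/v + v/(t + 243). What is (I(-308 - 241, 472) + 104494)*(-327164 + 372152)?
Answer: 615097449921424/130845 ≈ 4.7010e+9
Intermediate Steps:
I(v, t) = -257/v + v/(243 + t)
(I(-308 - 241, 472) + 104494)*(-327164 + 372152) = ((-62451 + (-308 - 241)² - 257*472)/((-308 - 241)*(243 + 472)) + 104494)*(-327164 + 372152) = ((-62451 + (-549)² - 121304)/(-549*715) + 104494)*44988 = (-1/549*1/715*(-62451 + 301401 - 121304) + 104494)*44988 = (-1/549*1/715*117646 + 104494)*44988 = (-117646/392535 + 104494)*44988 = (41017434644/392535)*44988 = 615097449921424/130845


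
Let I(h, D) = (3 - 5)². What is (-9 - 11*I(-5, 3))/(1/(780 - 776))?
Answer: -212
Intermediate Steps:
I(h, D) = 4 (I(h, D) = (-2)² = 4)
(-9 - 11*I(-5, 3))/(1/(780 - 776)) = (-9 - 11*4)/(1/(780 - 776)) = (-9 - 44)/(1/4) = -53/¼ = -53*4 = -212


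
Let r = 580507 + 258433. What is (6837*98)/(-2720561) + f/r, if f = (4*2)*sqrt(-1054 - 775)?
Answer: -670026/2720561 + 2*I*sqrt(1829)/209735 ≈ -0.24628 + 0.00040782*I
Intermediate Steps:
r = 838940
f = 8*I*sqrt(1829) (f = 8*sqrt(-1829) = 8*(I*sqrt(1829)) = 8*I*sqrt(1829) ≈ 342.13*I)
(6837*98)/(-2720561) + f/r = (6837*98)/(-2720561) + (8*I*sqrt(1829))/838940 = 670026*(-1/2720561) + (8*I*sqrt(1829))*(1/838940) = -670026/2720561 + 2*I*sqrt(1829)/209735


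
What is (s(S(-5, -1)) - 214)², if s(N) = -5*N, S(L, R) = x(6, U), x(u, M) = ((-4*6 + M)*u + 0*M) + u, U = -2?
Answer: 287296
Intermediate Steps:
x(u, M) = u + u*(-24 + M) (x(u, M) = ((-24 + M)*u + 0) + u = (u*(-24 + M) + 0) + u = u*(-24 + M) + u = u + u*(-24 + M))
S(L, R) = -150 (S(L, R) = 6*(-23 - 2) = 6*(-25) = -150)
(s(S(-5, -1)) - 214)² = (-5*(-150) - 214)² = (750 - 214)² = 536² = 287296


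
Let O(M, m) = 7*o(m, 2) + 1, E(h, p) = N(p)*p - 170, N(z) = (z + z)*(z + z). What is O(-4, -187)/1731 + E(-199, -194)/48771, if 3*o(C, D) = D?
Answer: -16851600239/28140867 ≈ -598.83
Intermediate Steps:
o(C, D) = D/3
N(z) = 4*z**2 (N(z) = (2*z)*(2*z) = 4*z**2)
E(h, p) = -170 + 4*p**3 (E(h, p) = (4*p**2)*p - 170 = 4*p**3 - 170 = -170 + 4*p**3)
O(M, m) = 17/3 (O(M, m) = 7*((1/3)*2) + 1 = 7*(2/3) + 1 = 14/3 + 1 = 17/3)
O(-4, -187)/1731 + E(-199, -194)/48771 = (17/3)/1731 + (-170 + 4*(-194)**3)/48771 = (17/3)*(1/1731) + (-170 + 4*(-7301384))*(1/48771) = 17/5193 + (-170 - 29205536)*(1/48771) = 17/5193 - 29205706*1/48771 = 17/5193 - 29205706/48771 = -16851600239/28140867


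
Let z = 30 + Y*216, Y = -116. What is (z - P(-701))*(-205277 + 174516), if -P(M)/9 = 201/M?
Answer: 539702821635/701 ≈ 7.6990e+8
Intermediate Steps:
P(M) = -1809/M
z = -25026 (z = 30 - 116*216 = 30 - 25056 = -25026)
(z - P(-701))*(-205277 + 174516) = (-25026 - (-1809)/(-701))*(-205277 + 174516) = (-25026 - (-1809)*(-1)/701)*(-30761) = (-25026 - 1*1809/701)*(-30761) = (-25026 - 1809/701)*(-30761) = -17545035/701*(-30761) = 539702821635/701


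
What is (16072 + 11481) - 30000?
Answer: -2447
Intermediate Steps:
(16072 + 11481) - 30000 = 27553 - 30000 = -2447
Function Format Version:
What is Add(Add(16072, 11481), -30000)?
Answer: -2447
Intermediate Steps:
Add(Add(16072, 11481), -30000) = Add(27553, -30000) = -2447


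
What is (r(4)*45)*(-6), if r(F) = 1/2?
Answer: -135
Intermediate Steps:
r(F) = 1/2
(r(4)*45)*(-6) = ((1/2)*45)*(-6) = (45/2)*(-6) = -135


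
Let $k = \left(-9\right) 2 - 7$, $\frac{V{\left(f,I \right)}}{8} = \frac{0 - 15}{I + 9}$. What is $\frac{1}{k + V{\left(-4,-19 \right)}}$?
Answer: $- \frac{1}{13} \approx -0.076923$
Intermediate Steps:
$V{\left(f,I \right)} = - \frac{120}{9 + I}$ ($V{\left(f,I \right)} = 8 \frac{0 - 15}{I + 9} = 8 \left(- \frac{15}{9 + I}\right) = - \frac{120}{9 + I}$)
$k = -25$ ($k = -18 - 7 = -25$)
$\frac{1}{k + V{\left(-4,-19 \right)}} = \frac{1}{-25 - \frac{120}{9 - 19}} = \frac{1}{-25 - \frac{120}{-10}} = \frac{1}{-25 - -12} = \frac{1}{-25 + 12} = \frac{1}{-13} = - \frac{1}{13}$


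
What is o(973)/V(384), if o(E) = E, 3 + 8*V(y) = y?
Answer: 7784/381 ≈ 20.430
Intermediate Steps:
V(y) = -3/8 + y/8
o(973)/V(384) = 973/(-3/8 + (1/8)*384) = 973/(-3/8 + 48) = 973/(381/8) = 973*(8/381) = 7784/381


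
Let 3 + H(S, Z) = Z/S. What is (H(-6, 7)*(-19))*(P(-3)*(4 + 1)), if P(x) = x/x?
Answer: 2375/6 ≈ 395.83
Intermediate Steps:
P(x) = 1
H(S, Z) = -3 + Z/S
(H(-6, 7)*(-19))*(P(-3)*(4 + 1)) = ((-3 + 7/(-6))*(-19))*(1*(4 + 1)) = ((-3 + 7*(-1/6))*(-19))*(1*5) = ((-3 - 7/6)*(-19))*5 = -25/6*(-19)*5 = (475/6)*5 = 2375/6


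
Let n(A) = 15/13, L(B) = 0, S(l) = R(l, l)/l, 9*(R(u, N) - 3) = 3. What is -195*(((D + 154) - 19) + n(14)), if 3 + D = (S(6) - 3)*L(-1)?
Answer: -25965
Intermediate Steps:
R(u, N) = 10/3 (R(u, N) = 3 + (1/9)*3 = 3 + 1/3 = 10/3)
S(l) = 10/(3*l)
n(A) = 15/13 (n(A) = 15*(1/13) = 15/13)
D = -3 (D = -3 + ((10/3)/6 - 3)*0 = -3 + ((10/3)*(1/6) - 3)*0 = -3 + (5/9 - 3)*0 = -3 - 22/9*0 = -3 + 0 = -3)
-195*(((D + 154) - 19) + n(14)) = -195*(((-3 + 154) - 19) + 15/13) = -195*((151 - 19) + 15/13) = -195*(132 + 15/13) = -195*1731/13 = -25965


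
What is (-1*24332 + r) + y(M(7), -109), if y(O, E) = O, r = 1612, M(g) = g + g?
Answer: -22706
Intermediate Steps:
M(g) = 2*g
(-1*24332 + r) + y(M(7), -109) = (-1*24332 + 1612) + 2*7 = (-24332 + 1612) + 14 = -22720 + 14 = -22706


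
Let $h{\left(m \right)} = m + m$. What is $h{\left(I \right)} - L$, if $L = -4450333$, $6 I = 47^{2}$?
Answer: $\frac{13353208}{3} \approx 4.4511 \cdot 10^{6}$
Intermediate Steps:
$I = \frac{2209}{6}$ ($I = \frac{47^{2}}{6} = \frac{1}{6} \cdot 2209 = \frac{2209}{6} \approx 368.17$)
$h{\left(m \right)} = 2 m$
$h{\left(I \right)} - L = 2 \cdot \frac{2209}{6} - -4450333 = \frac{2209}{3} + 4450333 = \frac{13353208}{3}$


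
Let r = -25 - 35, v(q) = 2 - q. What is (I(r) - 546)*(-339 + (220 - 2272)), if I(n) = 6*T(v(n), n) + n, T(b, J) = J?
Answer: 2309706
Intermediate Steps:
r = -60
I(n) = 7*n (I(n) = 6*n + n = 7*n)
(I(r) - 546)*(-339 + (220 - 2272)) = (7*(-60) - 546)*(-339 + (220 - 2272)) = (-420 - 546)*(-339 - 2052) = -966*(-2391) = 2309706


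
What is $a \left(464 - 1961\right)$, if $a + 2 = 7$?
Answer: $-7485$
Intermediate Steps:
$a = 5$ ($a = -2 + 7 = 5$)
$a \left(464 - 1961\right) = 5 \left(464 - 1961\right) = 5 \left(-1497\right) = -7485$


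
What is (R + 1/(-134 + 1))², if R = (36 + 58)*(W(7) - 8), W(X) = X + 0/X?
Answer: 156325009/17689 ≈ 8837.4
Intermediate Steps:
W(X) = X (W(X) = X + 0 = X)
R = -94 (R = (36 + 58)*(7 - 8) = 94*(-1) = -94)
(R + 1/(-134 + 1))² = (-94 + 1/(-134 + 1))² = (-94 + 1/(-133))² = (-94 - 1/133)² = (-12503/133)² = 156325009/17689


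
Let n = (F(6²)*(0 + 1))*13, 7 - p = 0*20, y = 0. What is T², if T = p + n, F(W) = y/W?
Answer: 49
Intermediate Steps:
p = 7 (p = 7 - 0*20 = 7 - 1*0 = 7 + 0 = 7)
F(W) = 0 (F(W) = 0/W = 0)
n = 0 (n = (0*(0 + 1))*13 = (0*1)*13 = 0*13 = 0)
T = 7 (T = 7 + 0 = 7)
T² = 7² = 49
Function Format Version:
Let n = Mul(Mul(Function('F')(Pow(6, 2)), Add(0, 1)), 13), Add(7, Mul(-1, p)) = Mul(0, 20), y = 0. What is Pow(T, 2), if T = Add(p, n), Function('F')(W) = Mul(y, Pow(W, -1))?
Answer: 49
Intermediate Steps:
p = 7 (p = Add(7, Mul(-1, Mul(0, 20))) = Add(7, Mul(-1, 0)) = Add(7, 0) = 7)
Function('F')(W) = 0 (Function('F')(W) = Mul(0, Pow(W, -1)) = 0)
n = 0 (n = Mul(Mul(0, Add(0, 1)), 13) = Mul(Mul(0, 1), 13) = Mul(0, 13) = 0)
T = 7 (T = Add(7, 0) = 7)
Pow(T, 2) = Pow(7, 2) = 49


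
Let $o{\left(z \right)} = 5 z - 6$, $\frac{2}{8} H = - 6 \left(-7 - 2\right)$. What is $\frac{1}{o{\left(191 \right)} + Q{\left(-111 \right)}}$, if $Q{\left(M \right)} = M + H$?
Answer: $\frac{1}{1054} \approx 0.00094877$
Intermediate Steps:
$H = 216$ ($H = 4 \left(- 6 \left(-7 - 2\right)\right) = 4 \left(\left(-6\right) \left(-9\right)\right) = 4 \cdot 54 = 216$)
$o{\left(z \right)} = -6 + 5 z$
$Q{\left(M \right)} = 216 + M$ ($Q{\left(M \right)} = M + 216 = 216 + M$)
$\frac{1}{o{\left(191 \right)} + Q{\left(-111 \right)}} = \frac{1}{\left(-6 + 5 \cdot 191\right) + \left(216 - 111\right)} = \frac{1}{\left(-6 + 955\right) + 105} = \frac{1}{949 + 105} = \frac{1}{1054}$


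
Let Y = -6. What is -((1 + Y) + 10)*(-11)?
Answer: 55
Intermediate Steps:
-((1 + Y) + 10)*(-11) = -((1 - 6) + 10)*(-11) = -(-5 + 10)*(-11) = -5*(-11) = -1*(-55) = 55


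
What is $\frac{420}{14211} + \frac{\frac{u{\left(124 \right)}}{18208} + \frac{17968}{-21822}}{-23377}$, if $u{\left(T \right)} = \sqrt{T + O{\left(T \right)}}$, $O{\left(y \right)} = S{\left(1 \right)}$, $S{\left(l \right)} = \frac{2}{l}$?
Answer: $\frac{11917286596}{402749919813} - \frac{3 \sqrt{14}}{425648416} \approx 0.02959$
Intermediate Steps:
$O{\left(y \right)} = 2$ ($O{\left(y \right)} = \frac{2}{1} = 2 \cdot 1 = 2$)
$u{\left(T \right)} = \sqrt{2 + T}$ ($u{\left(T \right)} = \sqrt{T + 2} = \sqrt{2 + T}$)
$\frac{420}{14211} + \frac{\frac{u{\left(124 \right)}}{18208} + \frac{17968}{-21822}}{-23377} = \frac{420}{14211} + \frac{\frac{\sqrt{2 + 124}}{18208} + \frac{17968}{-21822}}{-23377} = 420 \cdot \frac{1}{14211} + \left(\sqrt{126} \cdot \frac{1}{18208} + 17968 \left(- \frac{1}{21822}\right)\right) \left(- \frac{1}{23377}\right) = \frac{140}{4737} + \left(3 \sqrt{14} \cdot \frac{1}{18208} - \frac{8984}{10911}\right) \left(- \frac{1}{23377}\right) = \frac{140}{4737} + \left(\frac{3 \sqrt{14}}{18208} - \frac{8984}{10911}\right) \left(- \frac{1}{23377}\right) = \frac{140}{4737} + \left(- \frac{8984}{10911} + \frac{3 \sqrt{14}}{18208}\right) \left(- \frac{1}{23377}\right) = \frac{140}{4737} + \left(\frac{8984}{255066447} - \frac{3 \sqrt{14}}{425648416}\right) = \frac{11917286596}{402749919813} - \frac{3 \sqrt{14}}{425648416}$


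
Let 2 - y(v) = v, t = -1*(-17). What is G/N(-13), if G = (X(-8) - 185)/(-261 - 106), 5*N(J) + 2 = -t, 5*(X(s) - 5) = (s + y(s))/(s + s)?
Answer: -379/2936 ≈ -0.12909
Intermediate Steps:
t = 17
y(v) = 2 - v
X(s) = 5 + 1/(5*s) (X(s) = 5 + ((s + (2 - s))/(s + s))/5 = 5 + (2/((2*s)))/5 = 5 + (2*(1/(2*s)))/5 = 5 + 1/(5*s))
N(J) = -19/5 (N(J) = -⅖ + (-1*17)/5 = -⅖ + (⅕)*(-17) = -⅖ - 17/5 = -19/5)
G = 7201/14680 (G = ((5 + (⅕)/(-8)) - 185)/(-261 - 106) = ((5 + (⅕)*(-⅛)) - 185)/(-367) = ((5 - 1/40) - 185)*(-1/367) = (199/40 - 185)*(-1/367) = -7201/40*(-1/367) = 7201/14680 ≈ 0.49053)
G/N(-13) = 7201/(14680*(-19/5)) = (7201/14680)*(-5/19) = -379/2936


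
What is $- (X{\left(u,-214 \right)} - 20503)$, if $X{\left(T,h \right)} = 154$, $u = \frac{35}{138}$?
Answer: $20349$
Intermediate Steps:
$u = \frac{35}{138}$ ($u = 35 \cdot \frac{1}{138} = \frac{35}{138} \approx 0.25362$)
$- (X{\left(u,-214 \right)} - 20503) = - (154 - 20503) = \left(-1\right) \left(-20349\right) = 20349$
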